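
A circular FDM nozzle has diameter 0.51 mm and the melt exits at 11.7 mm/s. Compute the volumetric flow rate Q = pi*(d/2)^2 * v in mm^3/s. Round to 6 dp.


A = pi*(0.51/2)^2 = 0.20428206 mm^2
Q = 0.20428206 * 11.7 = 2.3901 mm^3/s


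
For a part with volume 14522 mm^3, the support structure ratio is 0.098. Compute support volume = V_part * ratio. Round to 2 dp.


V_support = 14522 * 0.098 = 1423.16 mm^3


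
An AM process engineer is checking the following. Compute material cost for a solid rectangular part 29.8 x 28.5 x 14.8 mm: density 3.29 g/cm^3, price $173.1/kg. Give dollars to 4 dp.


V = 29.8 * 28.5 * 14.8 = 12569.64 mm^3 = 12.56964 cm^3
Mass = 12.56964 * 3.29 / 1000 = 0.04135412 kg
Cost = 0.04135412 * 173.1 = 7.1584 $


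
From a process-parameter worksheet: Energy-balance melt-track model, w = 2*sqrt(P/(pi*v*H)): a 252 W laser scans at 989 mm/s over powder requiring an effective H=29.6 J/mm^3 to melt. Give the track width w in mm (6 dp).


w = 2*sqrt(252/(pi*989*29.6)) = 0.104691 mm


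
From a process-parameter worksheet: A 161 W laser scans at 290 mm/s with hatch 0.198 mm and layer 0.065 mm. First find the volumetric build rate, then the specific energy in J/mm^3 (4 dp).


Build rate = 290 * 0.198 * 0.065 = 3.7323 mm^3/s
SE = 161 / 3.7323 = 43.1369 J/mm^3


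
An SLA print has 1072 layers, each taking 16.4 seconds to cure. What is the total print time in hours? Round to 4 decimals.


t = 1072 * 16.4 / 3600 = 4.8836 hrs


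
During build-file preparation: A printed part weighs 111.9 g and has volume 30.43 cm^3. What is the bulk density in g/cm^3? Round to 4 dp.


rho = 111.9 / 30.43 = 3.6773 g/cm^3


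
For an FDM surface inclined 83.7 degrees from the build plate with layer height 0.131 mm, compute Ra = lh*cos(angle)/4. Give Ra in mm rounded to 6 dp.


Ra = 0.131 * cos(83.7) / 4 = 0.003594 mm


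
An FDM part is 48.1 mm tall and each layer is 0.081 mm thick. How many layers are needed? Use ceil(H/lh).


Layers = ceil(48.1/0.081) = 594


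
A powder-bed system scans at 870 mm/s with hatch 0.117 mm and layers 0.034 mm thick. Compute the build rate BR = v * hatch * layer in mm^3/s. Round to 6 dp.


Rate = 870 * 0.117 * 0.034 = 3.46086 mm^3/s


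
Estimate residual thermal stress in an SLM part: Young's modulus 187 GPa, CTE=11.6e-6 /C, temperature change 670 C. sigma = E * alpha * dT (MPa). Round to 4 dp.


sigma = 187*1000 * 11.6e-6 * 670 = 1453.364 MPa


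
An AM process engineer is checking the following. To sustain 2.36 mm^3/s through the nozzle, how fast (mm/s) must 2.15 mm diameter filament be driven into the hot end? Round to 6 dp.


A = pi*(2.15/2)^2 = 3.630503
v = 2.36 / 3.630503 = 0.650048 mm/s


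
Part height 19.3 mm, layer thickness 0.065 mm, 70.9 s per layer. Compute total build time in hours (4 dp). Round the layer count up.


Layers = ceil(19.3/0.065) = 297
t = 297 * 70.9 / 3600 = 5.8493 hrs


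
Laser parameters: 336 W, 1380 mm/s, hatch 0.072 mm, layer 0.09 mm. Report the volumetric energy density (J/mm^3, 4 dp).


E = 336 / (1380*0.072*0.09) = 37.5738 J/mm^3


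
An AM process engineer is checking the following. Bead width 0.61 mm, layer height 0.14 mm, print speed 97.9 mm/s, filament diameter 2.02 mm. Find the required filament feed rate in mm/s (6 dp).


Q = 0.61 * 0.14 * 97.9 = 8.36066 mm^3/s
A_fil = pi*(2.02/2)^2 = 3.20473867 mm^2
v_feed = 8.36066 / 3.20473867 = 2.608843 mm/s


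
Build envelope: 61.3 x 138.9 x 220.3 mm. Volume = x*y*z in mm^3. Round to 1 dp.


V = 61.3 * 138.9 * 220.3 = 1875759.8 mm^3


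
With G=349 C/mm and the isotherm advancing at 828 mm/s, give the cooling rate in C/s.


CR = 349 * 828 = 288972 C/s


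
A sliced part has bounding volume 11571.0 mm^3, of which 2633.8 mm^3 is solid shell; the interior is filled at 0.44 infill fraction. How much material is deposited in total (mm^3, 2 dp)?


V_infill = (11571.0 - 2633.8) * 0.44 = 3932.37
V_total = 2633.8 + 3932.37 = 6566.17 mm^3


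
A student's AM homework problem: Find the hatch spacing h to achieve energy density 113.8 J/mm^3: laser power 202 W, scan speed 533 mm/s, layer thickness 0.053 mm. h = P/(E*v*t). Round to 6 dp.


h = 202 / (113.8*533*0.053) = 0.062836 mm


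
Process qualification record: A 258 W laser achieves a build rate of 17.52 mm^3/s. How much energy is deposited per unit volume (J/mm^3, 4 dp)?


SE = 258 / 17.52 = 14.726 J/mm^3


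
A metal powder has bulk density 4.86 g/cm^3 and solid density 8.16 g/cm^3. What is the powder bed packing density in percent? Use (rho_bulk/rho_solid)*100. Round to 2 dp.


Packing = (4.86/8.16)*100 = 59.56 %


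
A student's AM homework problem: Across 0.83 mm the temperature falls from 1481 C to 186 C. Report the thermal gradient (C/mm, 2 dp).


G = (1481-186)/0.83 = 1560.24 C/mm


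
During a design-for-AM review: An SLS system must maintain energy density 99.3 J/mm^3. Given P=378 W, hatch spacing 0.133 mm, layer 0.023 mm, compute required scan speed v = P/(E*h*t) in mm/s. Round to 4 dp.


v = 378 / (99.3*0.133*0.023) = 1244.4088 mm/s


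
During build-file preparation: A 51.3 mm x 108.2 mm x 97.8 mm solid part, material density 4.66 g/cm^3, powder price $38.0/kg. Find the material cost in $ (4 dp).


V = 51.3 * 108.2 * 97.8 = 542854.548 mm^3 = 542.854548 cm^3
Mass = 542.854548 * 4.66 / 1000 = 2.52970219 kg
Cost = 2.52970219 * 38.0 = 96.1287 $


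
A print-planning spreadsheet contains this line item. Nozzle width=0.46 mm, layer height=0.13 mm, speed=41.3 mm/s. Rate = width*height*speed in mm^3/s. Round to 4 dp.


Rate = 0.46 * 0.13 * 41.3 = 2.4697 mm^3/s


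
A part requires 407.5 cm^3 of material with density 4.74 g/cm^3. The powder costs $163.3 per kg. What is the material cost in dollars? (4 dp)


Mass = 407.5*4.74/1000 = 1.93155 kg
Cost = 1.93155 * 163.3 = 315.4221 $


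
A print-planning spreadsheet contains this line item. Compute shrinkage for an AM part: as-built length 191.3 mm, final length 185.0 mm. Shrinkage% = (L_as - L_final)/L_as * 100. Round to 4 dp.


Shrinkage = ((191.3-185.0)/191.3)*100 = 3.2933 %


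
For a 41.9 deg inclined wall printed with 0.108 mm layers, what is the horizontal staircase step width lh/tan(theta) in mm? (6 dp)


step = 0.108 / tan(41.9) = 0.120368 mm


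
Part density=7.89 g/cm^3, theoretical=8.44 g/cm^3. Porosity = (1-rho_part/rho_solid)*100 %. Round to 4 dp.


Porosity = (1-7.89/8.44)*100 = 6.5166 %


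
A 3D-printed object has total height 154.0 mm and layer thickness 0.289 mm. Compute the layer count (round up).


Layers = ceil(154.0/0.289) = 533


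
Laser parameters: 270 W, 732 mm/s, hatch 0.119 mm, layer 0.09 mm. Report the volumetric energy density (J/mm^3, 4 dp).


E = 270 / (732*0.119*0.09) = 34.44 J/mm^3


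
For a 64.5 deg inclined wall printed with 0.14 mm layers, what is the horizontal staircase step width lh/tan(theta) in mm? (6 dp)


step = 0.14 / tan(64.5) = 0.066777 mm


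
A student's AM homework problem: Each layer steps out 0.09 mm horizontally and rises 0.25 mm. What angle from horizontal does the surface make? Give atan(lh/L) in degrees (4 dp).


angle = atan(0.25/0.09) = 70.2011 degrees


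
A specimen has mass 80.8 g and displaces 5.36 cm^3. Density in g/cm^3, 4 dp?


rho = 80.8 / 5.36 = 15.0746 g/cm^3


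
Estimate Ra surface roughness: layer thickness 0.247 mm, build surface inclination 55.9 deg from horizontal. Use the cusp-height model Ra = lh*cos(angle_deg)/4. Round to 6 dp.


Ra = 0.247 * cos(55.9) / 4 = 0.034619 mm


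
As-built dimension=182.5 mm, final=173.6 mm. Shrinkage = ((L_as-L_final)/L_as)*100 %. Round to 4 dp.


Shrinkage = ((182.5-173.6)/182.5)*100 = 4.8767 %


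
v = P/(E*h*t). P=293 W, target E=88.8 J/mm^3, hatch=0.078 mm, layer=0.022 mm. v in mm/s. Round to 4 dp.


v = 293 / (88.8*0.078*0.022) = 1922.8144 mm/s


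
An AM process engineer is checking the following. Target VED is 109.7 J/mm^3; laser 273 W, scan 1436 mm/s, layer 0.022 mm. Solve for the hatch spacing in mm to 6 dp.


h = 273 / (109.7*1436*0.022) = 0.078773 mm


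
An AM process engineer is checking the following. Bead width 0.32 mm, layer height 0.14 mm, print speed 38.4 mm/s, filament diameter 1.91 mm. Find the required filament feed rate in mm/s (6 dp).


Q = 0.32 * 0.14 * 38.4 = 1.72032 mm^3/s
A_fil = pi*(1.91/2)^2 = 2.86521104 mm^2
v_feed = 1.72032 / 2.86521104 = 0.600417 mm/s


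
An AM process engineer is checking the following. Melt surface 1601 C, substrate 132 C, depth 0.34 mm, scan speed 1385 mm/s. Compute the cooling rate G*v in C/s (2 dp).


G = (1601-132)/0.34 = 4320.58823529 C/mm
CR = 4320.58823529 * 1385 = 5984014.71 C/s


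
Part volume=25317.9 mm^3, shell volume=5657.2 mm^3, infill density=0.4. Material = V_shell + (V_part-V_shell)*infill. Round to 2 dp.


V_infill = (25317.9 - 5657.2) * 0.4 = 7864.28
V_total = 5657.2 + 7864.28 = 13521.48 mm^3


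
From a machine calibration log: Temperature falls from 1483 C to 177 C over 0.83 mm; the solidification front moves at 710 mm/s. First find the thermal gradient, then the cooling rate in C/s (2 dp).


G = (1483-177)/0.83 = 1573.4939759 C/mm
CR = 1573.4939759 * 710 = 1117180.72 C/s


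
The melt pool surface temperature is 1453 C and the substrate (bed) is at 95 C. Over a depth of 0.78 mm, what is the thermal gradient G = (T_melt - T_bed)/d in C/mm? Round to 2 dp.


G = (1453-95)/0.78 = 1741.03 C/mm


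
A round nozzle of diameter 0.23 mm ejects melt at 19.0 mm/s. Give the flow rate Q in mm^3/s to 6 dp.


A = pi*(0.23/2)^2 = 0.04154756 mm^2
Q = 0.04154756 * 19.0 = 0.789404 mm^3/s


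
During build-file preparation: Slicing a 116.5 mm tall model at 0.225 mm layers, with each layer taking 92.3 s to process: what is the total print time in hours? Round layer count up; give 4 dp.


Layers = ceil(116.5/0.225) = 518
t = 518 * 92.3 / 3600 = 13.2809 hrs


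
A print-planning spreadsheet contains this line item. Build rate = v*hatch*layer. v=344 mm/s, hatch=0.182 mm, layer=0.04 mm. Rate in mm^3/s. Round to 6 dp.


Rate = 344 * 0.182 * 0.04 = 2.50432 mm^3/s


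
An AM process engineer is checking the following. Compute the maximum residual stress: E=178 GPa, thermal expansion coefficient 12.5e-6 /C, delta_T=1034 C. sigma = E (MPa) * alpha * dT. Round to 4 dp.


sigma = 178*1000 * 12.5e-6 * 1034 = 2300.65 MPa


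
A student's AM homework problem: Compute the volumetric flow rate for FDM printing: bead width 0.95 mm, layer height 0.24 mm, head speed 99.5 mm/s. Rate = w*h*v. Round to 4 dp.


Rate = 0.95 * 0.24 * 99.5 = 22.686 mm^3/s


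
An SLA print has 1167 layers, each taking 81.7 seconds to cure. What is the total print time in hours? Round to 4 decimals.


t = 1167 * 81.7 / 3600 = 26.4844 hrs


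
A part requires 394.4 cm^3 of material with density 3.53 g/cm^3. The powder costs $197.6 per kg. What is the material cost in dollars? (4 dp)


Mass = 394.4*3.53/1000 = 1.392232 kg
Cost = 1.392232 * 197.6 = 275.105 $


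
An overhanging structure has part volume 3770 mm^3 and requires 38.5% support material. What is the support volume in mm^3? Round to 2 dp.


V_support = 3770 * 0.385 = 1451.45 mm^3


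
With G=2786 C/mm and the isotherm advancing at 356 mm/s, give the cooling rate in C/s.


CR = 2786 * 356 = 991816 C/s


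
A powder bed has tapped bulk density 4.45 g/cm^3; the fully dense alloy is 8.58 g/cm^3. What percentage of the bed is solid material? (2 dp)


Packing = (4.45/8.58)*100 = 51.86 %


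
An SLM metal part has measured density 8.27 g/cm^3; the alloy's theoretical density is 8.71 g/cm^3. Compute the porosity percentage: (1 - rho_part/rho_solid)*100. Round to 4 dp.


Porosity = (1-8.27/8.71)*100 = 5.0517 %


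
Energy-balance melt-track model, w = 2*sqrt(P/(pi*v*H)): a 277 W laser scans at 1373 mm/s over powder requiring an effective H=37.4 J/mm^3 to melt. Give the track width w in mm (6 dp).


w = 2*sqrt(277/(pi*1373*37.4)) = 0.082875 mm


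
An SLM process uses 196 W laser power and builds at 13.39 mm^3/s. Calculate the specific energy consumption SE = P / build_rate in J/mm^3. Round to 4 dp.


SE = 196 / 13.39 = 14.6378 J/mm^3


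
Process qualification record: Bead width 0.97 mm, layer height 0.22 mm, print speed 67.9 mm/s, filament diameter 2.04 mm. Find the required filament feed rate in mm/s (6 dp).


Q = 0.97 * 0.22 * 67.9 = 14.48986 mm^3/s
A_fil = pi*(2.04/2)^2 = 3.268513 mm^2
v_feed = 14.48986 / 3.268513 = 4.433166 mm/s


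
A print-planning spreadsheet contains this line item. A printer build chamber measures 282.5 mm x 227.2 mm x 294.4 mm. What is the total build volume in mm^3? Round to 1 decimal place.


V = 282.5 * 227.2 * 294.4 = 18895769.6 mm^3


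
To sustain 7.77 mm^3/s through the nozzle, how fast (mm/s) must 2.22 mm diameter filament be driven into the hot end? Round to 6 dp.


A = pi*(2.22/2)^2 = 3.870756
v = 7.77 / 3.870756 = 2.00736 mm/s


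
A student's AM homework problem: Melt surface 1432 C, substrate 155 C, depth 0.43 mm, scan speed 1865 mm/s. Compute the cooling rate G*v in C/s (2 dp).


G = (1432-155)/0.43 = 2969.76744186 C/mm
CR = 2969.76744186 * 1865 = 5538616.28 C/s


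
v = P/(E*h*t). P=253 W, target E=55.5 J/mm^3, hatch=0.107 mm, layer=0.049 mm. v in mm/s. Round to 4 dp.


v = 253 / (55.5*0.107*0.049) = 869.4561 mm/s


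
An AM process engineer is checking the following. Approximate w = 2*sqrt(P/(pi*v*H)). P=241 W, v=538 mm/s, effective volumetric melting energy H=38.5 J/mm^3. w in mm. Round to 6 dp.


w = 2*sqrt(241/(pi*538*38.5)) = 0.121714 mm


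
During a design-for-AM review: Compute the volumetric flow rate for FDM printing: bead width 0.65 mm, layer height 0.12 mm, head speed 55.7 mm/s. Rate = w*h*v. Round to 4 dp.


Rate = 0.65 * 0.12 * 55.7 = 4.3446 mm^3/s


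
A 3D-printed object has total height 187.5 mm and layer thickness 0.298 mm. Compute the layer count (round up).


Layers = ceil(187.5/0.298) = 630


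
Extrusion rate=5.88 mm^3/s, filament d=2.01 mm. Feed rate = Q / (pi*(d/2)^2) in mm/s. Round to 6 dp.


A = pi*(2.01/2)^2 = 3.173087
v = 5.88 / 3.173087 = 1.853085 mm/s


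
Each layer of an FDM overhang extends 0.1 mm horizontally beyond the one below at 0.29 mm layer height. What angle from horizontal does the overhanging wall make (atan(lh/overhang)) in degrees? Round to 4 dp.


angle = atan(0.29/0.1) = 70.9744 degrees


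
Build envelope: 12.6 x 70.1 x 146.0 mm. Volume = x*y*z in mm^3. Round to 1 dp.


V = 12.6 * 70.1 * 146.0 = 128956.0 mm^3


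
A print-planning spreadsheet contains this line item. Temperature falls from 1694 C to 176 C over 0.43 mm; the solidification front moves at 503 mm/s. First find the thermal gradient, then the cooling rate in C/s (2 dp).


G = (1694-176)/0.43 = 3530.23255814 C/mm
CR = 3530.23255814 * 503 = 1775706.98 C/s


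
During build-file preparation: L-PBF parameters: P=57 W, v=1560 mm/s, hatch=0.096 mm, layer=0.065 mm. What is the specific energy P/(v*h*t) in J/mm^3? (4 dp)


Build rate = 1560 * 0.096 * 0.065 = 9.7344 mm^3/s
SE = 57 / 9.7344 = 5.8555 J/mm^3


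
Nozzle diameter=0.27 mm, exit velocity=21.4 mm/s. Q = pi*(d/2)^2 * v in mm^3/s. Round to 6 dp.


A = pi*(0.27/2)^2 = 0.05725553 mm^2
Q = 0.05725553 * 21.4 = 1.225268 mm^3/s


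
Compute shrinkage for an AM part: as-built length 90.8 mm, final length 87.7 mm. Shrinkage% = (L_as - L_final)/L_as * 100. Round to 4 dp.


Shrinkage = ((90.8-87.7)/90.8)*100 = 3.4141 %


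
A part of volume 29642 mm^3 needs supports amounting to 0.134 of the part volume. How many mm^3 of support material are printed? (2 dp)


V_support = 29642 * 0.134 = 3972.03 mm^3


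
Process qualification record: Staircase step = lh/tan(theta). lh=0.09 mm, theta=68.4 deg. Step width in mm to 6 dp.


step = 0.09 / tan(68.4) = 0.035634 mm


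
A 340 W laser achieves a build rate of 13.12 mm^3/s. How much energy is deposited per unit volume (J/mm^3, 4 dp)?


SE = 340 / 13.12 = 25.9146 J/mm^3


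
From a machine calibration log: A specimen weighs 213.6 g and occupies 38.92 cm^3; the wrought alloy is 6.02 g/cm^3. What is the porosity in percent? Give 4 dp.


rho_part = 213.6 / 38.92 = 5.48818088 g/cm^3
Porosity = (1 - 5.48818088/6.02)*100 = 8.8342 %


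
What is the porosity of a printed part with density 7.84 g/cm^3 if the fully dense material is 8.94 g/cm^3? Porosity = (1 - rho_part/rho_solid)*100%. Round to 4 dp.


Porosity = (1-7.84/8.94)*100 = 12.3043 %


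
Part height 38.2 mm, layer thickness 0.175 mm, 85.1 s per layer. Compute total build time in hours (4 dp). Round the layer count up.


Layers = ceil(38.2/0.175) = 219
t = 219 * 85.1 / 3600 = 5.1769 hrs


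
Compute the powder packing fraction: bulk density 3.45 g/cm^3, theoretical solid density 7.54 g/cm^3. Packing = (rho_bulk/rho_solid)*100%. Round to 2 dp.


Packing = (3.45/7.54)*100 = 45.76 %


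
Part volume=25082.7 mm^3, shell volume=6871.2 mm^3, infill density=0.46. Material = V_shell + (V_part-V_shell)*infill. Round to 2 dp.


V_infill = (25082.7 - 6871.2) * 0.46 = 8377.29
V_total = 6871.2 + 8377.29 = 15248.49 mm^3


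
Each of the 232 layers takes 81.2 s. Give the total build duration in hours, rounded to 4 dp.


t = 232 * 81.2 / 3600 = 5.2329 hrs


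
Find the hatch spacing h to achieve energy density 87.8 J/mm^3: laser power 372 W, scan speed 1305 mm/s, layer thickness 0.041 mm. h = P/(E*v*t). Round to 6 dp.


h = 372 / (87.8*1305*0.041) = 0.079187 mm


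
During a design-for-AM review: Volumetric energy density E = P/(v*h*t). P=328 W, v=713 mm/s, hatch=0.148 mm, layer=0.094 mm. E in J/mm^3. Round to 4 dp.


E = 328 / (713*0.148*0.094) = 33.067 J/mm^3


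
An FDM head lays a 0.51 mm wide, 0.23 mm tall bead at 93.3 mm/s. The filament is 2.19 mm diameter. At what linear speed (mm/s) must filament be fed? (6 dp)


Q = 0.51 * 0.23 * 93.3 = 10.94409 mm^3/s
A_fil = pi*(2.19/2)^2 = 3.76684813 mm^2
v_feed = 10.94409 / 3.76684813 = 2.905371 mm/s


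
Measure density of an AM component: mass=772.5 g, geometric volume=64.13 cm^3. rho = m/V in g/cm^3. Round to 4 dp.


rho = 772.5 / 64.13 = 12.0458 g/cm^3


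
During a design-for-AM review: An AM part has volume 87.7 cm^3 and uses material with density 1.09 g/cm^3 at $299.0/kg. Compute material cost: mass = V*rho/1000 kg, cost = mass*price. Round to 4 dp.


Mass = 87.7*1.09/1000 = 0.095593 kg
Cost = 0.095593 * 299.0 = 28.5823 $


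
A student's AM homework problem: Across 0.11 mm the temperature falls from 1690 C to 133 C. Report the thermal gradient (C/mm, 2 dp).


G = (1690-133)/0.11 = 14154.55 C/mm


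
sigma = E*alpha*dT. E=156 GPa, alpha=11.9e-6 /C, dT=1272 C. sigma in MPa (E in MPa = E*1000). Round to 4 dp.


sigma = 156*1000 * 11.9e-6 * 1272 = 2361.3408 MPa


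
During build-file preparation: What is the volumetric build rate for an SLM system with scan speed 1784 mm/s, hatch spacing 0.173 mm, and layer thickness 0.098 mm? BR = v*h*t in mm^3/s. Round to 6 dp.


Rate = 1784 * 0.173 * 0.098 = 30.245936 mm^3/s


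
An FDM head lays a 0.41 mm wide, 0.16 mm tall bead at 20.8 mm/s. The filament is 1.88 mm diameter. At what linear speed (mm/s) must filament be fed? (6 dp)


Q = 0.41 * 0.16 * 20.8 = 1.36448 mm^3/s
A_fil = pi*(1.88/2)^2 = 2.77591127 mm^2
v_feed = 1.36448 / 2.77591127 = 0.491543 mm/s


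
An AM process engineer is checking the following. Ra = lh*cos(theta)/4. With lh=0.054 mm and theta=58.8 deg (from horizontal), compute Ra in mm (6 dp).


Ra = 0.054 * cos(58.8) / 4 = 0.006993 mm


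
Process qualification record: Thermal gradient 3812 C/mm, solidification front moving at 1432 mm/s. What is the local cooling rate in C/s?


CR = 3812 * 1432 = 5458784 C/s


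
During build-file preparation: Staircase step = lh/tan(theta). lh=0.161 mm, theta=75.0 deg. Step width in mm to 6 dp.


step = 0.161 / tan(75.0) = 0.04314 mm


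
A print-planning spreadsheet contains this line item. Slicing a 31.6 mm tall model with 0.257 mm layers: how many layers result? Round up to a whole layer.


Layers = ceil(31.6/0.257) = 123


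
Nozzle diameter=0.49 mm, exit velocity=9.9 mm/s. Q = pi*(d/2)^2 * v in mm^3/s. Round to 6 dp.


A = pi*(0.49/2)^2 = 0.1885741 mm^2
Q = 0.1885741 * 9.9 = 1.866884 mm^3/s


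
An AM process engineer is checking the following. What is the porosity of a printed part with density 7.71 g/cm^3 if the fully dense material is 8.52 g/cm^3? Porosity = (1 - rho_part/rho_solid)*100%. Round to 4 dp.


Porosity = (1-7.71/8.52)*100 = 9.507 %


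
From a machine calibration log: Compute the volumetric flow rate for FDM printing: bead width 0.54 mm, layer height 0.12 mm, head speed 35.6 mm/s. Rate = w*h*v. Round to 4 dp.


Rate = 0.54 * 0.12 * 35.6 = 2.3069 mm^3/s


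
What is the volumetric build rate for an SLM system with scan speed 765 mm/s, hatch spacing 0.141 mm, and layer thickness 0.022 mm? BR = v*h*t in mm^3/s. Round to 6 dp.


Rate = 765 * 0.141 * 0.022 = 2.37303 mm^3/s


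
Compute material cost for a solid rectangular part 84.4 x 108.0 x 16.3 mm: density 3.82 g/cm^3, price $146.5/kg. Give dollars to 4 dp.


V = 84.4 * 108.0 * 16.3 = 148577.76 mm^3 = 148.57776 cm^3
Mass = 148.57776 * 3.82 / 1000 = 0.56756704 kg
Cost = 0.56756704 * 146.5 = 83.1486 $


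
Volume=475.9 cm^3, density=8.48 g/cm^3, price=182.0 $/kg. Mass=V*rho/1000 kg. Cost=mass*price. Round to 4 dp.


Mass = 475.9*8.48/1000 = 4.035632 kg
Cost = 4.035632 * 182.0 = 734.485 $


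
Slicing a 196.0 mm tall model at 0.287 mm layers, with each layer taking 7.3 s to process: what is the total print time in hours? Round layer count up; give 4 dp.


Layers = ceil(196.0/0.287) = 683
t = 683 * 7.3 / 3600 = 1.385 hrs


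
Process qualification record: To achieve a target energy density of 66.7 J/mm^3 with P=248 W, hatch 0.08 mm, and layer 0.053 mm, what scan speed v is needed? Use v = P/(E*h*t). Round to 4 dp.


v = 248 / (66.7*0.08*0.053) = 876.92 mm/s


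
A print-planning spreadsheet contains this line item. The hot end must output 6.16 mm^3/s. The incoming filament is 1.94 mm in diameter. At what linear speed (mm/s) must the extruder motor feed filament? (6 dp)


A = pi*(1.94/2)^2 = 2.955925
v = 6.16 / 2.955925 = 2.08395 mm/s


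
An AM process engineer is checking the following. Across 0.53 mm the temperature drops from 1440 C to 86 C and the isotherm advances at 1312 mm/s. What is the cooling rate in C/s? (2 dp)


G = (1440-86)/0.53 = 2554.71698113 C/mm
CR = 2554.71698113 * 1312 = 3351788.68 C/s


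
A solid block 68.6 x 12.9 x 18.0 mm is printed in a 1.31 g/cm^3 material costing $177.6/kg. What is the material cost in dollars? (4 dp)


V = 68.6 * 12.9 * 18.0 = 15928.92 mm^3 = 15.92892 cm^3
Mass = 15.92892 * 1.31 / 1000 = 0.02086689 kg
Cost = 0.02086689 * 177.6 = 3.706 $


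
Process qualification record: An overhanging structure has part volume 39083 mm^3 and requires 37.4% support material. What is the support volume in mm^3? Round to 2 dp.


V_support = 39083 * 0.374 = 14617.04 mm^3


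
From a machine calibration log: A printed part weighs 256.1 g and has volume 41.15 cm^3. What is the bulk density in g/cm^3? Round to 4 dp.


rho = 256.1 / 41.15 = 6.2236 g/cm^3


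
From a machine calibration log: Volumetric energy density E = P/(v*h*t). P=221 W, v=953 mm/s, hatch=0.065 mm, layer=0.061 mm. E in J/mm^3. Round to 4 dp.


E = 221 / (953*0.065*0.061) = 58.4866 J/mm^3


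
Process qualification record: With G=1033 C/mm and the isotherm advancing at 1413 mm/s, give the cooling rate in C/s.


CR = 1033 * 1413 = 1459629 C/s


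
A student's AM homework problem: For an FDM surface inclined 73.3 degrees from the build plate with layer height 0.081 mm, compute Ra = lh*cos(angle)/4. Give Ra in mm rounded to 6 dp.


Ra = 0.081 * cos(73.3) / 4 = 0.005819 mm


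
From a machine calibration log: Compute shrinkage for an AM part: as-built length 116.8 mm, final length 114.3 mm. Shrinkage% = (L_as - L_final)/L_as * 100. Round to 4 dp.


Shrinkage = ((116.8-114.3)/116.8)*100 = 2.1404 %


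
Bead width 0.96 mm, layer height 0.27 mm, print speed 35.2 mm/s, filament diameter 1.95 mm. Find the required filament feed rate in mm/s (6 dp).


Q = 0.96 * 0.27 * 35.2 = 9.12384 mm^3/s
A_fil = pi*(1.95/2)^2 = 2.98647652 mm^2
v_feed = 9.12384 / 2.98647652 = 3.055052 mm/s


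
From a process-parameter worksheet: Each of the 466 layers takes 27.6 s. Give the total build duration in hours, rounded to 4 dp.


t = 466 * 27.6 / 3600 = 3.5727 hrs


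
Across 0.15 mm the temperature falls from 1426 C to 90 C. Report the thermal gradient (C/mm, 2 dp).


G = (1426-90)/0.15 = 8906.67 C/mm


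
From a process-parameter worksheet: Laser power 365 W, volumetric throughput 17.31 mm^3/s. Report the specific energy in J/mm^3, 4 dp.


SE = 365 / 17.31 = 21.0861 J/mm^3


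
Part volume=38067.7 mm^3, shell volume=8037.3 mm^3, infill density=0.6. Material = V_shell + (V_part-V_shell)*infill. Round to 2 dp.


V_infill = (38067.7 - 8037.3) * 0.6 = 18018.24
V_total = 8037.3 + 18018.24 = 26055.54 mm^3


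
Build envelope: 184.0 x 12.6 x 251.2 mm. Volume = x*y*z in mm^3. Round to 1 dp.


V = 184.0 * 12.6 * 251.2 = 582382.1 mm^3


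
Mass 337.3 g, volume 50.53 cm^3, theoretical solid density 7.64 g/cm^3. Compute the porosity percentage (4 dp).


rho_part = 337.3 / 50.53 = 6.67524243 g/cm^3
Porosity = (1 - 6.67524243/7.64)*100 = 12.6277 %


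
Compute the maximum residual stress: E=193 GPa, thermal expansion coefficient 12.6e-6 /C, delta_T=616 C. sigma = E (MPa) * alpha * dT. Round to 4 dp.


sigma = 193*1000 * 12.6e-6 * 616 = 1497.9888 MPa


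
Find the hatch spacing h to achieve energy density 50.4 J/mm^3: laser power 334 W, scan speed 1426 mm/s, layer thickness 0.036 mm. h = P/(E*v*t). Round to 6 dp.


h = 334 / (50.4*1426*0.036) = 0.12909 mm


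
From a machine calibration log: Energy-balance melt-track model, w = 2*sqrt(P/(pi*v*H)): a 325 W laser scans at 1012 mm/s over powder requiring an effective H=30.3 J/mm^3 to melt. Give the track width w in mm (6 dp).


w = 2*sqrt(325/(pi*1012*30.3)) = 0.116168 mm


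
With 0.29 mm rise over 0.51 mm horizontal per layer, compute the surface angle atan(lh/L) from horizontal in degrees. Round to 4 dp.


angle = atan(0.29/0.51) = 29.6237 degrees


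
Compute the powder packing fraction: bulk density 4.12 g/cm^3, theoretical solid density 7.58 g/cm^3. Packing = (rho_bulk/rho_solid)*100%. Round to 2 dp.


Packing = (4.12/7.58)*100 = 54.35 %


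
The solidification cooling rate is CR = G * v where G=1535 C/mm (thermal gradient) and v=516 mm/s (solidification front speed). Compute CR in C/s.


CR = 1535 * 516 = 792060 C/s


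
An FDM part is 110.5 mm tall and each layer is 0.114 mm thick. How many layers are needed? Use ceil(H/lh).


Layers = ceil(110.5/0.114) = 970


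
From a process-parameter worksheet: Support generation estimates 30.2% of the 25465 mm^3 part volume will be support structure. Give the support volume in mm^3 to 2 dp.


V_support = 25465 * 0.302 = 7690.43 mm^3


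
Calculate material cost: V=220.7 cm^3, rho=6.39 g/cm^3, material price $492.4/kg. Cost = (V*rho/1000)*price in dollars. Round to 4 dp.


Mass = 220.7*6.39/1000 = 1.410273 kg
Cost = 1.410273 * 492.4 = 694.4184 $


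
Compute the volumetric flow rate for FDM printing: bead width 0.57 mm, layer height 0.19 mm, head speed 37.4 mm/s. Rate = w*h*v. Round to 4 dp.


Rate = 0.57 * 0.19 * 37.4 = 4.0504 mm^3/s


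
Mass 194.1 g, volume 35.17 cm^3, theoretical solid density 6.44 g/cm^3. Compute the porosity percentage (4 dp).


rho_part = 194.1 / 35.17 = 5.51890816 g/cm^3
Porosity = (1 - 5.51890816/6.44)*100 = 14.3027 %


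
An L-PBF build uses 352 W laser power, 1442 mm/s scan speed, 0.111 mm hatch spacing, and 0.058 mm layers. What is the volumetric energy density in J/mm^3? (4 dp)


E = 352 / (1442*0.111*0.058) = 37.9163 J/mm^3


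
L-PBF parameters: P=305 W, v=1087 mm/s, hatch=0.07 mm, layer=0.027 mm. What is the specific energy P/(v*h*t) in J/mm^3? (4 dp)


Build rate = 1087 * 0.07 * 0.027 = 2.05443 mm^3/s
SE = 305 / 2.05443 = 148.4597 J/mm^3


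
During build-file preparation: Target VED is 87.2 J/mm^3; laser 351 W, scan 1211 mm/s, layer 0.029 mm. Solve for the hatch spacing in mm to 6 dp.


h = 351 / (87.2*1211*0.029) = 0.114617 mm


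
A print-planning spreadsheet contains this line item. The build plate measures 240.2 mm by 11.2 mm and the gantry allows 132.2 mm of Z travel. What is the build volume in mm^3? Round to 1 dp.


V = 240.2 * 11.2 * 132.2 = 355649.7 mm^3


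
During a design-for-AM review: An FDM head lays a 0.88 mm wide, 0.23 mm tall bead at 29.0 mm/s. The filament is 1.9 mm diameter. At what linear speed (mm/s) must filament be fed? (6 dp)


Q = 0.88 * 0.23 * 29.0 = 5.8696 mm^3/s
A_fil = pi*(1.9/2)^2 = 2.83528737 mm^2
v_feed = 5.8696 / 2.83528737 = 2.070196 mm/s


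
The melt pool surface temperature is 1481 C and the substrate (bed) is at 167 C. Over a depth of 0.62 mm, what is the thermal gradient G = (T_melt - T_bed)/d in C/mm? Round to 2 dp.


G = (1481-167)/0.62 = 2119.35 C/mm


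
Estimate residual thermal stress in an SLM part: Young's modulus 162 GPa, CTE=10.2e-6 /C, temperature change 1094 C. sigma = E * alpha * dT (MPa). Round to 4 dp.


sigma = 162*1000 * 10.2e-6 * 1094 = 1807.7256 MPa


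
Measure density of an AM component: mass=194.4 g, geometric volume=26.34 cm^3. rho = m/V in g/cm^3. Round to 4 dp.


rho = 194.4 / 26.34 = 7.3804 g/cm^3


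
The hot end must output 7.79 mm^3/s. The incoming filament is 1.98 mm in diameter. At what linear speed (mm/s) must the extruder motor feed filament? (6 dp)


A = pi*(1.98/2)^2 = 3.079075
v = 7.79 / 3.079075 = 2.529981 mm/s


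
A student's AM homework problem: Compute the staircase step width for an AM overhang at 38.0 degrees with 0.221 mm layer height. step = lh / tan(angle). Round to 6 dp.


step = 0.221 / tan(38.0) = 0.282867 mm


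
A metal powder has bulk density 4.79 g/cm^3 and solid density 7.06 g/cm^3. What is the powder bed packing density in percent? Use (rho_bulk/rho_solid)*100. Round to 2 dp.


Packing = (4.79/7.06)*100 = 67.85 %


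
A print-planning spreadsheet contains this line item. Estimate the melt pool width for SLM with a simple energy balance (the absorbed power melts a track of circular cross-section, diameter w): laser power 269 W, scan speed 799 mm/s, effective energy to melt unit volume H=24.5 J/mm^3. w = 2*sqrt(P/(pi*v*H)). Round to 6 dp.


w = 2*sqrt(269/(pi*799*24.5)) = 0.132274 mm


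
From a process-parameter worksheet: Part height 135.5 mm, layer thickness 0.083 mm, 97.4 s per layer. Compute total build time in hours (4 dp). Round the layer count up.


Layers = ceil(135.5/0.083) = 1633
t = 1633 * 97.4 / 3600 = 44.1817 hrs


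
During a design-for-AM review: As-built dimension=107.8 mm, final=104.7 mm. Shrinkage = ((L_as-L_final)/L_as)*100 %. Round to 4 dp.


Shrinkage = ((107.8-104.7)/107.8)*100 = 2.8757 %


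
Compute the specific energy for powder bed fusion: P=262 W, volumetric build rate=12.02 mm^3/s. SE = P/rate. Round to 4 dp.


SE = 262 / 12.02 = 21.797 J/mm^3


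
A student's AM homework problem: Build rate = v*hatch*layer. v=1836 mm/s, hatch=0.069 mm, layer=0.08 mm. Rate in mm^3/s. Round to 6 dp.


Rate = 1836 * 0.069 * 0.08 = 10.13472 mm^3/s


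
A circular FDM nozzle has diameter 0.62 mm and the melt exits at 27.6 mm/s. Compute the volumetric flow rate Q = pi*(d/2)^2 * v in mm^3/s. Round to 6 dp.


A = pi*(0.62/2)^2 = 0.30190705 mm^2
Q = 0.30190705 * 27.6 = 8.332635 mm^3/s


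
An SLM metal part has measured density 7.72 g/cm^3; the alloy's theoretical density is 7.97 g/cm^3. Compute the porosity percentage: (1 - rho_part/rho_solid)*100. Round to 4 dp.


Porosity = (1-7.72/7.97)*100 = 3.1368 %


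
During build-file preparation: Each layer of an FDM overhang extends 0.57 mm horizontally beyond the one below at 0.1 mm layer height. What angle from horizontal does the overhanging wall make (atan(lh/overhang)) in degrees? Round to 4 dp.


angle = atan(0.1/0.57) = 9.9506 degrees


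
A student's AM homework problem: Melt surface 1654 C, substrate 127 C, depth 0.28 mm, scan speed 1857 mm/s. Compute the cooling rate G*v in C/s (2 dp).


G = (1654-127)/0.28 = 5453.57142857 C/mm
CR = 5453.57142857 * 1857 = 10127282.14 C/s


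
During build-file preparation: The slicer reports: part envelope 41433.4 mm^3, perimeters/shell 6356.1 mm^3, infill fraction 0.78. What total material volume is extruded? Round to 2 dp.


V_infill = (41433.4 - 6356.1) * 0.78 = 27360.29
V_total = 6356.1 + 27360.29 = 33716.39 mm^3


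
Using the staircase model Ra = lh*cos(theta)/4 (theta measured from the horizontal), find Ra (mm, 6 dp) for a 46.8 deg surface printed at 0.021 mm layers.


Ra = 0.021 * cos(46.8) / 4 = 0.003594 mm


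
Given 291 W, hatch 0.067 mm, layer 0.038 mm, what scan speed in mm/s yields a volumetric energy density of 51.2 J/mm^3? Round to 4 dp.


v = 291 / (51.2*0.067*0.038) = 2232.362 mm/s


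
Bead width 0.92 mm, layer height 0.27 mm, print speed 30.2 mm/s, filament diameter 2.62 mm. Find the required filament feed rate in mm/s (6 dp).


Q = 0.92 * 0.27 * 30.2 = 7.50168 mm^3/s
A_fil = pi*(2.62/2)^2 = 5.39128715 mm^2
v_feed = 7.50168 / 5.39128715 = 1.391445 mm/s


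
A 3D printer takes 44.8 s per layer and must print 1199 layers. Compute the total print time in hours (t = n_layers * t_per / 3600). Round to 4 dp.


t = 1199 * 44.8 / 3600 = 14.9209 hrs


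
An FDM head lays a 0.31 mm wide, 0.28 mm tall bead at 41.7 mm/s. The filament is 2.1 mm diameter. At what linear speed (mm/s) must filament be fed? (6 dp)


Q = 0.31 * 0.28 * 41.7 = 3.61956 mm^3/s
A_fil = pi*(2.1/2)^2 = 3.4636059 mm^2
v_feed = 3.61956 / 3.4636059 = 1.045027 mm/s


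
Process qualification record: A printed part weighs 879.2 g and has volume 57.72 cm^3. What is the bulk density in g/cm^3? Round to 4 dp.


rho = 879.2 / 57.72 = 15.2322 g/cm^3


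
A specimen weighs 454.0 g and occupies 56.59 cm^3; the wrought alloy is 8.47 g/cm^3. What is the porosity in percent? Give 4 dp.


rho_part = 454.0 / 56.59 = 8.02261884 g/cm^3
Porosity = (1 - 8.02261884/8.47)*100 = 5.2819 %


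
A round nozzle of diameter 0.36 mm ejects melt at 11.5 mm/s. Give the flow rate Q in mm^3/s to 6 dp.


A = pi*(0.36/2)^2 = 0.1017876 mm^2
Q = 0.1017876 * 11.5 = 1.170557 mm^3/s


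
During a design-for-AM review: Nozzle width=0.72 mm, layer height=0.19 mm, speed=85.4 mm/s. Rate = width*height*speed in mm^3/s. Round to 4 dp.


Rate = 0.72 * 0.19 * 85.4 = 11.6827 mm^3/s


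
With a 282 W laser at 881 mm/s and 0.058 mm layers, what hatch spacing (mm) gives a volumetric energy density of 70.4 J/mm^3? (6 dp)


h = 282 / (70.4*881*0.058) = 0.078392 mm


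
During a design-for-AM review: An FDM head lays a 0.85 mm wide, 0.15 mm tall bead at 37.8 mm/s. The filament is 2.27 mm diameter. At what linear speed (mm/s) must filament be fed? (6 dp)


Q = 0.85 * 0.15 * 37.8 = 4.8195 mm^3/s
A_fil = pi*(2.27/2)^2 = 4.0470782 mm^2
v_feed = 4.8195 / 4.0470782 = 1.190859 mm/s


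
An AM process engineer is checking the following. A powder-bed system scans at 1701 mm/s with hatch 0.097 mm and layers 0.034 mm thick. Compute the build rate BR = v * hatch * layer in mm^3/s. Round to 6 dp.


Rate = 1701 * 0.097 * 0.034 = 5.609898 mm^3/s


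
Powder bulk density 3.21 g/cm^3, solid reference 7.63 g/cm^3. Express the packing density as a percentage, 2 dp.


Packing = (3.21/7.63)*100 = 42.07 %


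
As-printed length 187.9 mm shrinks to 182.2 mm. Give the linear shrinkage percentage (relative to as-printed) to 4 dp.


Shrinkage = ((187.9-182.2)/187.9)*100 = 3.0335 %


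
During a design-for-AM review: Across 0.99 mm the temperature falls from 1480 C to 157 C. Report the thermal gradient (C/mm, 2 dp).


G = (1480-157)/0.99 = 1336.36 C/mm


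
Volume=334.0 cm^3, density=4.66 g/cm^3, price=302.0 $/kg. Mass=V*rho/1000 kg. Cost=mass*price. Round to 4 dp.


Mass = 334.0*4.66/1000 = 1.55644 kg
Cost = 1.55644 * 302.0 = 470.0449 $


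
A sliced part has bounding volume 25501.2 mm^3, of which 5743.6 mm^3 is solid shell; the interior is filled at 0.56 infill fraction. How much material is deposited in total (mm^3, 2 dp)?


V_infill = (25501.2 - 5743.6) * 0.56 = 11064.26
V_total = 5743.6 + 11064.26 = 16807.86 mm^3


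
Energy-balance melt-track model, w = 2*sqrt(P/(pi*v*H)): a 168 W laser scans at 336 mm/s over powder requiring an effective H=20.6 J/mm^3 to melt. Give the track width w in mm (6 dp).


w = 2*sqrt(168/(pi*336*20.6)) = 0.175795 mm


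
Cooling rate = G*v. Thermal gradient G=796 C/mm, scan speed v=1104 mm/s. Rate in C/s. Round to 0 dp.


CR = 796 * 1104 = 878784 C/s


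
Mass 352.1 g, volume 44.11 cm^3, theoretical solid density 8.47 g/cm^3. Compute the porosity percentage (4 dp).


rho_part = 352.1 / 44.11 = 7.98231693 g/cm^3
Porosity = (1 - 7.98231693/8.47)*100 = 5.7578 %


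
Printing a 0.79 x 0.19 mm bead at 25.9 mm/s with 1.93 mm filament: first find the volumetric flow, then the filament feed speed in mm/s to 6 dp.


Q = 0.79 * 0.19 * 25.9 = 3.88759 mm^3/s
A_fil = pi*(1.93/2)^2 = 2.92552962 mm^2
v_feed = 3.88759 / 2.92552962 = 1.32885 mm/s


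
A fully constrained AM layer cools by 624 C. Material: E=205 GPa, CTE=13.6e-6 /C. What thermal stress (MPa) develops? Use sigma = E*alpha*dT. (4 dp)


sigma = 205*1000 * 13.6e-6 * 624 = 1739.712 MPa


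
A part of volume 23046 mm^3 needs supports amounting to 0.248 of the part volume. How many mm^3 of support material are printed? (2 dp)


V_support = 23046 * 0.248 = 5715.41 mm^3


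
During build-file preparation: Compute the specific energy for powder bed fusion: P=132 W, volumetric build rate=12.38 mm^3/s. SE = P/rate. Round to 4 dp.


SE = 132 / 12.38 = 10.6624 J/mm^3


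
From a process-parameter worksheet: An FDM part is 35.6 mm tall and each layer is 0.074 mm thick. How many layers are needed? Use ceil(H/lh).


Layers = ceil(35.6/0.074) = 482


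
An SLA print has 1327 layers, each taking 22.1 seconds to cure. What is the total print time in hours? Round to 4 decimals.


t = 1327 * 22.1 / 3600 = 8.1463 hrs


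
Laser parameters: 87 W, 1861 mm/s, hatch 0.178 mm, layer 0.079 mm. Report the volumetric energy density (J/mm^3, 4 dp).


E = 87 / (1861*0.178*0.079) = 3.3245 J/mm^3


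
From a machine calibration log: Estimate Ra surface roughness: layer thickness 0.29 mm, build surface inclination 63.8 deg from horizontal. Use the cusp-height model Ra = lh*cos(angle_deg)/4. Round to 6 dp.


Ra = 0.29 * cos(63.8) / 4 = 0.032009 mm


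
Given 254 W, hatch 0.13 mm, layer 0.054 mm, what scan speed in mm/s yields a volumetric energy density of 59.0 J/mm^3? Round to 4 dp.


v = 254 / (59.0*0.13*0.054) = 613.2599 mm/s


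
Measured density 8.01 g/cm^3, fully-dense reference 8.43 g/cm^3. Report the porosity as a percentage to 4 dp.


Porosity = (1-8.01/8.43)*100 = 4.9822 %


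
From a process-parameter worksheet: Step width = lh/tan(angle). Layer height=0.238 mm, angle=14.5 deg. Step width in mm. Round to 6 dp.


step = 0.238 / tan(14.5) = 0.920278 mm


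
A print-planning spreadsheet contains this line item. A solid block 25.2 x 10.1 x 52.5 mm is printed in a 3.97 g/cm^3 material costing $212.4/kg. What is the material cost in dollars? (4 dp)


V = 25.2 * 10.1 * 52.5 = 13362.3 mm^3 = 13.3623 cm^3
Mass = 13.3623 * 3.97 / 1000 = 0.05304833 kg
Cost = 0.05304833 * 212.4 = 11.2675 $
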